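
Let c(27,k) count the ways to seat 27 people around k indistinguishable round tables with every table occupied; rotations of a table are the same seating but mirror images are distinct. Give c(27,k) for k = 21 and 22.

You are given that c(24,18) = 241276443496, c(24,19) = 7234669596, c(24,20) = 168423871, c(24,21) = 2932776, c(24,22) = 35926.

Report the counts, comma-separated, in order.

i=25: T(25,19)=241276443496+24·7234669596=414908513800 | T(25,20)=7234669596+24·168423871=11276842500 | T(25,21)=168423871+24·2932776=238810495 | T(25,22)=2932776+24·35926=3795000
i=26: T(26,20)=414908513800+25·11276842500=696829576300 | T(26,21)=11276842500+25·238810495=17247104875 | T(26,22)=238810495+25·3795000=333685495
i=27: T(27,21)=696829576300+26·17247104875=1145254303050 | T(27,22)=17247104875+26·333685495=25922927745
Read c(27,21) = 1145254303050, c(27,22) = 25922927745.

1145254303050, 25922927745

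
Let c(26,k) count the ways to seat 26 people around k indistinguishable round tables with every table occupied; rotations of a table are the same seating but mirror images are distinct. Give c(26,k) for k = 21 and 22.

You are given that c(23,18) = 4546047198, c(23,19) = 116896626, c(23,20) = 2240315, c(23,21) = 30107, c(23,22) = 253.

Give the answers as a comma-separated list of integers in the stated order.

17247104875, 333685495

i=24: T(24,19)=4546047198+23·116896626=7234669596 | T(24,20)=116896626+23·2240315=168423871 | T(24,21)=2240315+23·30107=2932776 | T(24,22)=30107+23·253=35926
i=25: T(25,20)=7234669596+24·168423871=11276842500 | T(25,21)=168423871+24·2932776=238810495 | T(25,22)=2932776+24·35926=3795000
i=26: T(26,21)=11276842500+25·238810495=17247104875 | T(26,22)=238810495+25·3795000=333685495
Read c(26,21) = 17247104875, c(26,22) = 333685495.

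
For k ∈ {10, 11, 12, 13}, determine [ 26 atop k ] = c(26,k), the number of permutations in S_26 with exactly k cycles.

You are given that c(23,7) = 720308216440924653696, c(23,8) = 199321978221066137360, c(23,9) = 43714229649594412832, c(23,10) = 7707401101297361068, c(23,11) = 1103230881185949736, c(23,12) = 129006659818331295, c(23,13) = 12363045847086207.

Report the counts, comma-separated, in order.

i=24: T(24,8)=720308216440924653696+23·199321978221066137360=5304713715525445812976 | T(24,9)=199321978221066137360+23·43714229649594412832=1204749260161737632496 | T(24,10)=43714229649594412832+23·7707401101297361068=220984454979433717396 | T(24,11)=7707401101297361068+23·1103230881185949736=33081711368574204996 | T(24,12)=1103230881185949736+23·129006659818331295=4070384057007569521 | T(24,13)=129006659818331295+23·12363045847086207=413356714301314056
i=25: T(25,9)=5304713715525445812976+24·1204749260161737632496=34218695959407148992880 | T(25,10)=1204749260161737632496+24·220984454979433717396=6508376179668146850000 | T(25,11)=220984454979433717396+24·33081711368574204996=1014945527825214637300 | T(25,12)=33081711368574204996+24·4070384057007569521=130770928736755873500 | T(25,13)=4070384057007569521+24·413356714301314056=13990945200239106865
i=26: T(26,10)=34218695959407148992880+25·6508376179668146850000=196928100451110820242880 | T(26,11)=6508376179668146850000+25·1014945527825214637300=31882014375298512782500 | T(26,12)=1014945527825214637300+25·130770928736755873500=4284218746244111474800 | T(26,13)=130770928736755873500+25·13990945200239106865=480544558742733545125
Read c(26,10) = 196928100451110820242880, c(26,11) = 31882014375298512782500, c(26,12) = 4284218746244111474800, c(26,13) = 480544558742733545125.

196928100451110820242880, 31882014375298512782500, 4284218746244111474800, 480544558742733545125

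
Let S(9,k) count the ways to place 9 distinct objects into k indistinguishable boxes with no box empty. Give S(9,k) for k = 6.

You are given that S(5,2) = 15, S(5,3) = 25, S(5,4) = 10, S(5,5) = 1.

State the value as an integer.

[6] T[6,3]:3*25+15=90 · T[6,4]:4*10+25=65 · T[6,5]:5*1+10=15 · T[6,6]:6*0+1=1
[7] T[7,4]:4*65+90=350 · T[7,5]:5*15+65=140 · T[7,6]:6*1+15=21
[8] T[8,5]:5*140+350=1050 · T[8,6]:6*21+140=266
[9] T[9,6]:6*266+1050=2646
Read S(9,6) = 2646.

2646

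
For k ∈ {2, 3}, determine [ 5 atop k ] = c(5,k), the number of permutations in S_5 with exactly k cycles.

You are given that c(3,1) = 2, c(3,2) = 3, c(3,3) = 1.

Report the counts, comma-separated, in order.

[4] T[4,1]:3*2+0=6 · T[4,2]:3*3+2=11 · T[4,3]:3*1+3=6
[5] T[5,2]:4*11+6=50 · T[5,3]:4*6+11=35
Read c(5,2) = 50, c(5,3) = 35.

50, 35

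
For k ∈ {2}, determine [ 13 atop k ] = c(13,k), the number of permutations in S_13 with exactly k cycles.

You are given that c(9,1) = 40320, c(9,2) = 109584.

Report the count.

1486442880

row 10: T[10][1]=9·40320+0=362880  T[10][2]=9·109584+40320=1026576
row 11: T[11][1]=10·362880+0=3628800  T[11][2]=10·1026576+362880=10628640
row 12: T[12][1]=11·3628800+0=39916800  T[12][2]=11·10628640+3628800=120543840
row 13: T[13][2]=12·120543840+39916800=1486442880
Read c(13,2) = 1486442880.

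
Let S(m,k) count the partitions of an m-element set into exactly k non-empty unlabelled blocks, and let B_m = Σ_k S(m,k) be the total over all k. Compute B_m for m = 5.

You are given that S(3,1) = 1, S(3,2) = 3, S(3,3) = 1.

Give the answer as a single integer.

52

[4] T[4,1]:1*1+0=1 · T[4,2]:2*3+1=7 · T[4,3]:3*1+3=6 · T[4,4]:4*0+1=1
[5] T[5,1]:1*1+0=1 · T[5,2]:2*7+1=15 · T[5,3]:3*6+7=25 · T[5,4]:4*1+6=10 · T[5,5]:5*0+1=1
B_5 = ΣS(5,k) = 1+15+25+10+1 = 52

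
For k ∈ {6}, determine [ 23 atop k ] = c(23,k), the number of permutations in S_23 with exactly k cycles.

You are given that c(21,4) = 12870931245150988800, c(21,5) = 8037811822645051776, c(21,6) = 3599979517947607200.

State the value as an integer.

2021687376910682741568

@22  (22,5):8037811822645051776·21+12870931245150988800→181664979520697076096, (22,6):3599979517947607200·21+8037811822645051776→83637381699544802976
@23  (23,6):83637381699544802976·22+181664979520697076096→2021687376910682741568
Read c(23,6) = 2021687376910682741568.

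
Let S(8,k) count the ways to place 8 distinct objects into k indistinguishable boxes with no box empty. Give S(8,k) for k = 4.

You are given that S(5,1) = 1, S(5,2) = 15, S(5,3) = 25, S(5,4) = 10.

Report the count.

row 6: T[6][2]=2·15+1=31  T[6][3]=3·25+15=90  T[6][4]=4·10+25=65
row 7: T[7][3]=3·90+31=301  T[7][4]=4·65+90=350
row 8: T[8][4]=4·350+301=1701
Read S(8,4) = 1701.

1701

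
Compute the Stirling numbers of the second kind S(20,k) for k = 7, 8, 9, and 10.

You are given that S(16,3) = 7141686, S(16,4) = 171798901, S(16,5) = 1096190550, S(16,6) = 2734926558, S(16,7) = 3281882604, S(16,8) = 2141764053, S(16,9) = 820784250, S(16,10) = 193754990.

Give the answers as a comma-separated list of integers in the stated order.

@17  (17,4):171798901·4+7141686→694337290, (17,5):1096190550·5+171798901→5652751651, (17,6):2734926558·6+1096190550→17505749898, (17,7):3281882604·7+2734926558→25708104786, (17,8):2141764053·8+3281882604→20415995028, (17,9):820784250·9+2141764053→9528822303, (17,10):193754990·10+820784250→2758334150
@18  (18,5):5652751651·5+694337290→28958095545, (18,6):17505749898·6+5652751651→110687251039, (18,7):25708104786·7+17505749898→197462483400, (18,8):20415995028·8+25708104786→189036065010, (18,9):9528822303·9+20415995028→106175395755, (18,10):2758334150·10+9528822303→37112163803
@19  (19,6):110687251039·6+28958095545→693081601779, (19,7):197462483400·7+110687251039→1492924634839, (19,8):189036065010·8+197462483400→1709751003480, (19,9):106175395755·9+189036065010→1144614626805, (19,10):37112163803·10+106175395755→477297033785
@20  (20,7):1492924634839·7+693081601779→11143554045652, (20,8):1709751003480·8+1492924634839→15170932662679, (20,9):1144614626805·9+1709751003480→12011282644725, (20,10):477297033785·10+1144614626805→5917584964655
Read S(20,7) = 11143554045652, S(20,8) = 15170932662679, S(20,9) = 12011282644725, S(20,10) = 5917584964655.

11143554045652, 15170932662679, 12011282644725, 5917584964655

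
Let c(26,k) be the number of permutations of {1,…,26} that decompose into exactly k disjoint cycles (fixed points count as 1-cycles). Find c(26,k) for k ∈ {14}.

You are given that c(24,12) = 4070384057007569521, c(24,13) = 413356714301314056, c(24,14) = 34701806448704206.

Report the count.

45145946926994481865

i=25: T(25,13)=4070384057007569521+24·413356714301314056=13990945200239106865 | T(25,14)=413356714301314056+24·34701806448704206=1246200069070215000
i=26: T(26,14)=13990945200239106865+25·1246200069070215000=45145946926994481865
Read c(26,14) = 45145946926994481865.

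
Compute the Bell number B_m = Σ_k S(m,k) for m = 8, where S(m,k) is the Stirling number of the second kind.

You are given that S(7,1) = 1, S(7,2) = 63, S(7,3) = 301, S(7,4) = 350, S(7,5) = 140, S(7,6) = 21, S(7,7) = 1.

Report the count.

4140

r8: T_8,1=1×1+0=1; T_8,2=2×63+1=127; T_8,3=3×301+63=966; T_8,4=4×350+301=1701; T_8,5=5×140+350=1050; T_8,6=6×21+140=266; T_8,7=7×1+21=28; T_8,8=8×0+1=1
B_8 = ΣS(8,k) = 1+127+966+1701+1050+266+28+1 = 4140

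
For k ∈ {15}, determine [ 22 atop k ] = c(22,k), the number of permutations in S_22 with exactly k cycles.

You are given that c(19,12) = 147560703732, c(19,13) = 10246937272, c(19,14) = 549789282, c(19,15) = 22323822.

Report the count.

1599718388730

i=20: T(20,13)=147560703732+19·10246937272=342252511900 | T(20,14)=10246937272+19·549789282=20692933630 | T(20,15)=549789282+19·22323822=973941900
i=21: T(21,14)=342252511900+20·20692933630=756111184500 | T(21,15)=20692933630+20·973941900=40171771630
i=22: T(22,15)=756111184500+21·40171771630=1599718388730
Read c(22,15) = 1599718388730.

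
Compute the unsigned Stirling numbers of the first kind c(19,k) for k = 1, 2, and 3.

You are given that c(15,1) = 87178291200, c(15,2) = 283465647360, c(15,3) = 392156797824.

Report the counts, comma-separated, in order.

r16: T_16,1=15×87178291200+0=1307674368000; T_16,2=15×283465647360+87178291200=4339163001600; T_16,3=15×392156797824+283465647360=6165817614720
r17: T_17,1=16×1307674368000+0=20922789888000; T_17,2=16×4339163001600+1307674368000=70734282393600; T_17,3=16×6165817614720+4339163001600=102992244837120
r18: T_18,1=17×20922789888000+0=355687428096000; T_18,2=17×70734282393600+20922789888000=1223405590579200; T_18,3=17×102992244837120+70734282393600=1821602444624640
r19: T_19,1=18×355687428096000+0=6402373705728000; T_19,2=18×1223405590579200+355687428096000=22376988058521600; T_19,3=18×1821602444624640+1223405590579200=34012249593822720
Read c(19,1) = 6402373705728000, c(19,2) = 22376988058521600, c(19,3) = 34012249593822720.

6402373705728000, 22376988058521600, 34012249593822720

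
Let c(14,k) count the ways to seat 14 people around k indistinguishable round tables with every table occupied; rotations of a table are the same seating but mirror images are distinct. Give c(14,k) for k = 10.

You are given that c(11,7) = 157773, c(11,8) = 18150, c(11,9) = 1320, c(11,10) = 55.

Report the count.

[12] T[12,8]:11*18150+157773=357423 · T[12,9]:11*1320+18150=32670 · T[12,10]:11*55+1320=1925
[13] T[13,9]:12*32670+357423=749463 · T[13,10]:12*1925+32670=55770
[14] T[14,10]:13*55770+749463=1474473
Read c(14,10) = 1474473.

1474473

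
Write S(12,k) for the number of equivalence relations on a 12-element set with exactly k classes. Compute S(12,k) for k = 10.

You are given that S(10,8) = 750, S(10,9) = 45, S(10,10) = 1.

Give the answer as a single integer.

1705

row 11: T[11][9]=9·45+750=1155  T[11][10]=10·1+45=55
row 12: T[12][10]=10·55+1155=1705
Read S(12,10) = 1705.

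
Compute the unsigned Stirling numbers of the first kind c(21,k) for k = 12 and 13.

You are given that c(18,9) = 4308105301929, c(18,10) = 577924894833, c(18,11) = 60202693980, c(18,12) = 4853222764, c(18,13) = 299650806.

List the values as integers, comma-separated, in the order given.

r19: T_19,10=18×577924894833+4308105301929=14710753408923; T_19,11=18×60202693980+577924894833=1661573386473; T_19,12=18×4853222764+60202693980=147560703732; T_19,13=18×299650806+4853222764=10246937272
r20: T_20,11=19×1661573386473+14710753408923=46280647751910; T_20,12=19×147560703732+1661573386473=4465226757381; T_20,13=19×10246937272+147560703732=342252511900
r21: T_21,12=20×4465226757381+46280647751910=135585182899530; T_21,13=20×342252511900+4465226757381=11310276995381
Read c(21,12) = 135585182899530, c(21,13) = 11310276995381.

135585182899530, 11310276995381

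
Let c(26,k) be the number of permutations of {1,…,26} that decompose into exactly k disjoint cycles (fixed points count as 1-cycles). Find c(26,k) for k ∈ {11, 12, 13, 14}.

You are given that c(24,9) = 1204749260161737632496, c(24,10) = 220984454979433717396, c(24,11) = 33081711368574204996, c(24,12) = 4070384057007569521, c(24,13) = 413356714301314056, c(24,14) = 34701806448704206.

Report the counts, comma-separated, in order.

31882014375298512782500, 4284218746244111474800, 480544558742733545125, 45145946926994481865

@25  (25,10):220984454979433717396·24+1204749260161737632496→6508376179668146850000, (25,11):33081711368574204996·24+220984454979433717396→1014945527825214637300, (25,12):4070384057007569521·24+33081711368574204996→130770928736755873500, (25,13):413356714301314056·24+4070384057007569521→13990945200239106865, (25,14):34701806448704206·24+413356714301314056→1246200069070215000
@26  (26,11):1014945527825214637300·25+6508376179668146850000→31882014375298512782500, (26,12):130770928736755873500·25+1014945527825214637300→4284218746244111474800, (26,13):13990945200239106865·25+130770928736755873500→480544558742733545125, (26,14):1246200069070215000·25+13990945200239106865→45145946926994481865
Read c(26,11) = 31882014375298512782500, c(26,12) = 4284218746244111474800, c(26,13) = 480544558742733545125, c(26,14) = 45145946926994481865.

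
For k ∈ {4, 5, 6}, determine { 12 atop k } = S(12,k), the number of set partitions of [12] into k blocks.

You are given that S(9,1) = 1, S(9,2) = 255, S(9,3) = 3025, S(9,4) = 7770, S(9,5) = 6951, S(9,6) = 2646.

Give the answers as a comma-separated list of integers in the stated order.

611501, 1379400, 1323652

r10: T_10,2=2×255+1=511; T_10,3=3×3025+255=9330; T_10,4=4×7770+3025=34105; T_10,5=5×6951+7770=42525; T_10,6=6×2646+6951=22827
r11: T_11,3=3×9330+511=28501; T_11,4=4×34105+9330=145750; T_11,5=5×42525+34105=246730; T_11,6=6×22827+42525=179487
r12: T_12,4=4×145750+28501=611501; T_12,5=5×246730+145750=1379400; T_12,6=6×179487+246730=1323652
Read S(12,4) = 611501, S(12,5) = 1379400, S(12,6) = 1323652.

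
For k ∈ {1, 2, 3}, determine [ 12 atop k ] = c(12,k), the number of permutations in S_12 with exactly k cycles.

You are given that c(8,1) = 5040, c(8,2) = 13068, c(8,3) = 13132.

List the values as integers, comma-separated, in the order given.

@9  (9,1):5040·8+0→40320, (9,2):13068·8+5040→109584, (9,3):13132·8+13068→118124
@10  (10,1):40320·9+0→362880, (10,2):109584·9+40320→1026576, (10,3):118124·9+109584→1172700
@11  (11,1):362880·10+0→3628800, (11,2):1026576·10+362880→10628640, (11,3):1172700·10+1026576→12753576
@12  (12,1):3628800·11+0→39916800, (12,2):10628640·11+3628800→120543840, (12,3):12753576·11+10628640→150917976
Read c(12,1) = 39916800, c(12,2) = 120543840, c(12,3) = 150917976.

39916800, 120543840, 150917976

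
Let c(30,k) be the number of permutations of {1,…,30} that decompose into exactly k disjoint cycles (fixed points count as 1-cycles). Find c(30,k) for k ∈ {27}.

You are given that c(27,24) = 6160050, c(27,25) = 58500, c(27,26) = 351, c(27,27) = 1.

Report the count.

[28] T[28,25]:27*58500+6160050=7739550 · T[28,26]:27*351+58500=67977 · T[28,27]:27*1+351=378
[29] T[29,26]:28*67977+7739550=9642906 · T[29,27]:28*378+67977=78561
[30] T[30,27]:29*78561+9642906=11921175
Read c(30,27) = 11921175.

11921175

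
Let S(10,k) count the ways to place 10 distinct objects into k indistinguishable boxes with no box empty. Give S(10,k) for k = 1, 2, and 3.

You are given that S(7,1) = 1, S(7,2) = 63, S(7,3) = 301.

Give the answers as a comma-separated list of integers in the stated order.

1, 511, 9330

i=8: T(8,1)=0+1·1=1 | T(8,2)=1+2·63=127 | T(8,3)=63+3·301=966
i=9: T(9,1)=0+1·1=1 | T(9,2)=1+2·127=255 | T(9,3)=127+3·966=3025
i=10: T(10,1)=0+1·1=1 | T(10,2)=1+2·255=511 | T(10,3)=255+3·3025=9330
Read S(10,1) = 1, S(10,2) = 511, S(10,3) = 9330.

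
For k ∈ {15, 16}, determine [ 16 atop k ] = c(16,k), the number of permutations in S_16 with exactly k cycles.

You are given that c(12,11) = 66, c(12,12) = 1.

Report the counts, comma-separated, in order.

row 13: T[13][12]=12·1+66=78  T[13][13]=12·0+1=1
row 14: T[14][13]=13·1+78=91  T[14][14]=13·0+1=1
row 15: T[15][14]=14·1+91=105  T[15][15]=14·0+1=1
row 16: T[16][15]=15·1+105=120  T[16][16]=15·0+1=1
Read c(16,15) = 120, c(16,16) = 1.

120, 1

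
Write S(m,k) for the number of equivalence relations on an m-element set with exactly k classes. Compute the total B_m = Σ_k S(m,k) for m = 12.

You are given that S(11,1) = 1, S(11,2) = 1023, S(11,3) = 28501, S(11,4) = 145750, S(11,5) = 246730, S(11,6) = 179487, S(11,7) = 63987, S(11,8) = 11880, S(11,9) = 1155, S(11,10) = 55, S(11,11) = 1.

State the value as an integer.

r12: T_12,1=1×1+0=1; T_12,2=2×1023+1=2047; T_12,3=3×28501+1023=86526; T_12,4=4×145750+28501=611501; T_12,5=5×246730+145750=1379400; T_12,6=6×179487+246730=1323652; T_12,7=7×63987+179487=627396; T_12,8=8×11880+63987=159027; T_12,9=9×1155+11880=22275; T_12,10=10×55+1155=1705; T_12,11=11×1+55=66; T_12,12=12×0+1=1
B_12 = ΣS(12,k) = 1+2047+86526+611501+1379400+1323652+627396+159027+22275+1705+66+1 = 4213597

4213597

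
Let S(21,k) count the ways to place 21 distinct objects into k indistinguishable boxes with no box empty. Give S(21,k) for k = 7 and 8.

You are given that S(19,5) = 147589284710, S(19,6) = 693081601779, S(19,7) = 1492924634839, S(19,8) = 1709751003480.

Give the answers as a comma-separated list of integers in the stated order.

[20] T[20,6]:6*693081601779+147589284710=4306078895384 · T[20,7]:7*1492924634839+693081601779=11143554045652 · T[20,8]:8*1709751003480+1492924634839=15170932662679
[21] T[21,7]:7*11143554045652+4306078895384=82310957214948 · T[21,8]:8*15170932662679+11143554045652=132511015347084
Read S(21,7) = 82310957214948, S(21,8) = 132511015347084.

82310957214948, 132511015347084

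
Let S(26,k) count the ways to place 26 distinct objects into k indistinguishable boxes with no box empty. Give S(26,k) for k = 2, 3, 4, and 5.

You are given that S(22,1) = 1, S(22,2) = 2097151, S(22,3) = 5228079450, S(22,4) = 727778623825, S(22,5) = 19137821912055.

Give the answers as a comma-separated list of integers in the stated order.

33554431, 423610750290, 187226356946265, 12230196160292565

i=23: T(23,1)=0+1·1=1 | T(23,2)=1+2·2097151=4194303 | T(23,3)=2097151+3·5228079450=15686335501 | T(23,4)=5228079450+4·727778623825=2916342574750 | T(23,5)=727778623825+5·19137821912055=96416888184100
i=24: T(24,1)=0+1·1=1 | T(24,2)=1+2·4194303=8388607 | T(24,3)=4194303+3·15686335501=47063200806 | T(24,4)=15686335501+4·2916342574750=11681056634501 | T(24,5)=2916342574750+5·96416888184100=485000783495250
i=25: T(25,1)=0+1·1=1 | T(25,2)=1+2·8388607=16777215 | T(25,3)=8388607+3·47063200806=141197991025 | T(25,4)=47063200806+4·11681056634501=46771289738810 | T(25,5)=11681056634501+5·485000783495250=2436684974110751
i=26: T(26,2)=1+2·16777215=33554431 | T(26,3)=16777215+3·141197991025=423610750290 | T(26,4)=141197991025+4·46771289738810=187226356946265 | T(26,5)=46771289738810+5·2436684974110751=12230196160292565
Read S(26,2) = 33554431, S(26,3) = 423610750290, S(26,4) = 187226356946265, S(26,5) = 12230196160292565.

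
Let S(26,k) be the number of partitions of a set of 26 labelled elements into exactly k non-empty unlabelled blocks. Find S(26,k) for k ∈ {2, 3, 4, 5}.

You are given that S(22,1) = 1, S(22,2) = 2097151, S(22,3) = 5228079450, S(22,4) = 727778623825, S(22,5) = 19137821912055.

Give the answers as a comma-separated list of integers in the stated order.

33554431, 423610750290, 187226356946265, 12230196160292565

row 23: T[23][1]=1·1+0=1  T[23][2]=2·2097151+1=4194303  T[23][3]=3·5228079450+2097151=15686335501  T[23][4]=4·727778623825+5228079450=2916342574750  T[23][5]=5·19137821912055+727778623825=96416888184100
row 24: T[24][1]=1·1+0=1  T[24][2]=2·4194303+1=8388607  T[24][3]=3·15686335501+4194303=47063200806  T[24][4]=4·2916342574750+15686335501=11681056634501  T[24][5]=5·96416888184100+2916342574750=485000783495250
row 25: T[25][1]=1·1+0=1  T[25][2]=2·8388607+1=16777215  T[25][3]=3·47063200806+8388607=141197991025  T[25][4]=4·11681056634501+47063200806=46771289738810  T[25][5]=5·485000783495250+11681056634501=2436684974110751
row 26: T[26][2]=2·16777215+1=33554431  T[26][3]=3·141197991025+16777215=423610750290  T[26][4]=4·46771289738810+141197991025=187226356946265  T[26][5]=5·2436684974110751+46771289738810=12230196160292565
Read S(26,2) = 33554431, S(26,3) = 423610750290, S(26,4) = 187226356946265, S(26,5) = 12230196160292565.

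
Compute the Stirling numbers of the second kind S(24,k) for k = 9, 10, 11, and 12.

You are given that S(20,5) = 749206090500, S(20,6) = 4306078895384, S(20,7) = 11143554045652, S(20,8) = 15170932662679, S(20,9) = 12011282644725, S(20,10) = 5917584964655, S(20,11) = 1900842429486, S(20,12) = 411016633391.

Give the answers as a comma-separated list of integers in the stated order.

@21  (21,6):4306078895384·6+749206090500→26585679462804, (21,7):11143554045652·7+4306078895384→82310957214948, (21,8):15170932662679·8+11143554045652→132511015347084, (21,9):12011282644725·9+15170932662679→123272476465204, (21,10):5917584964655·10+12011282644725→71187132291275, (21,11):1900842429486·11+5917584964655→26826851689001, (21,12):411016633391·12+1900842429486→6833042030178
@22  (22,7):82310957214948·7+26585679462804→602762379967440, (22,8):132511015347084·8+82310957214948→1142399079991620, (22,9):123272476465204·9+132511015347084→1241963303533920, (22,10):71187132291275·10+123272476465204→835143799377954, (22,11):26826851689001·11+71187132291275→366282500870286, (22,12):6833042030178·12+26826851689001→108823356051137
@23  (23,8):1142399079991620·8+602762379967440→9741955019900400, (23,9):1241963303533920·9+1142399079991620→12320068811796900, (23,10):835143799377954·10+1241963303533920→9593401297313460, (23,11):366282500870286·11+835143799377954→4864251308951100, (23,12):108823356051137·12+366282500870286→1672162773483930
@24  (24,9):12320068811796900·9+9741955019900400→120622574326072500, (24,10):9593401297313460·10+12320068811796900→108254081784931500, (24,11):4864251308951100·11+9593401297313460→63100165695775560, (24,12):1672162773483930·12+4864251308951100→24930204590758260
Read S(24,9) = 120622574326072500, S(24,10) = 108254081784931500, S(24,11) = 63100165695775560, S(24,12) = 24930204590758260.

120622574326072500, 108254081784931500, 63100165695775560, 24930204590758260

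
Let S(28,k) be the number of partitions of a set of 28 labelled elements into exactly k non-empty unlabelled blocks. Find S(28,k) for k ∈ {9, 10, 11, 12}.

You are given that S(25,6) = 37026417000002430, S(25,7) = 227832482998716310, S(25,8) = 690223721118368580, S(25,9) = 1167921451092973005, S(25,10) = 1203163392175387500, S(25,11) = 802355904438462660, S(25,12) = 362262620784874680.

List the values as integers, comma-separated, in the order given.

1006698291338432496375, 1538533978374777852325, 1501910658871554621690, 985397416171213883565

[26] T[26,7]:7*227832482998716310+37026417000002430=1631853797991016600 · T[26,8]:8*690223721118368580+227832482998716310=5749622251945664950 · T[26,9]:9*1167921451092973005+690223721118368580=11201516780955125625 · T[26,10]:10*1203163392175387500+1167921451092973005=13199555372846848005 · T[26,11]:11*802355904438462660+1203163392175387500=10029078340998476760 · T[26,12]:12*362262620784874680+802355904438462660=5149507353856958820
[27] T[27,8]:8*5749622251945664950+1631853797991016600=47628831813556336200 · T[27,9]:9*11201516780955125625+5749622251945664950=106563273280541795575 · T[27,10]:10*13199555372846848005+11201516780955125625=143197070509423605675 · T[27,11]:11*10029078340998476760+13199555372846848005=123519417123830092365 · T[27,12]:12*5149507353856958820+10029078340998476760=71823166587281982600
[28] T[28,9]:9*106563273280541795575+47628831813556336200=1006698291338432496375 · T[28,10]:10*143197070509423605675+106563273280541795575=1538533978374777852325 · T[28,11]:11*123519417123830092365+143197070509423605675=1501910658871554621690 · T[28,12]:12*71823166587281982600+123519417123830092365=985397416171213883565
Read S(28,9) = 1006698291338432496375, S(28,10) = 1538533978374777852325, S(28,11) = 1501910658871554621690, S(28,12) = 985397416171213883565.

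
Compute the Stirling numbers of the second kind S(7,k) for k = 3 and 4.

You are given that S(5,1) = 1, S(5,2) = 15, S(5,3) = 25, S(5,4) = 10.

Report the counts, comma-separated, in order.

row 6: T[6][2]=2·15+1=31  T[6][3]=3·25+15=90  T[6][4]=4·10+25=65
row 7: T[7][3]=3·90+31=301  T[7][4]=4·65+90=350
Read S(7,3) = 301, S(7,4) = 350.

301, 350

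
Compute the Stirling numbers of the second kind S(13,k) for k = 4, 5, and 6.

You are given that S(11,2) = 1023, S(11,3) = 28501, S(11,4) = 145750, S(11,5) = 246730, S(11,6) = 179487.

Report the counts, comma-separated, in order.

2532530, 7508501, 9321312

r12: T_12,3=3×28501+1023=86526; T_12,4=4×145750+28501=611501; T_12,5=5×246730+145750=1379400; T_12,6=6×179487+246730=1323652
r13: T_13,4=4×611501+86526=2532530; T_13,5=5×1379400+611501=7508501; T_13,6=6×1323652+1379400=9321312
Read S(13,4) = 2532530, S(13,5) = 7508501, S(13,6) = 9321312.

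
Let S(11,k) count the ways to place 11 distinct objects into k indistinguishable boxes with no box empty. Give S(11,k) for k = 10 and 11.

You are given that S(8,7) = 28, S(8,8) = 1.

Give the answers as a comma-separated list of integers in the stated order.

55, 1

[9] T[9,8]:8*1+28=36 · T[9,9]:9*0+1=1
[10] T[10,9]:9*1+36=45 · T[10,10]:10*0+1=1
[11] T[11,10]:10*1+45=55 · T[11,11]:11*0+1=1
Read S(11,10) = 55, S(11,11) = 1.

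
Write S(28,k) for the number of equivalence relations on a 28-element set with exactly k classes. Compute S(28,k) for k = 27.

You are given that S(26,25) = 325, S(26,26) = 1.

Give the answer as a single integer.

r27: T_27,26=26×1+325=351; T_27,27=27×0+1=1
r28: T_28,27=27×1+351=378
Read S(28,27) = 378.

378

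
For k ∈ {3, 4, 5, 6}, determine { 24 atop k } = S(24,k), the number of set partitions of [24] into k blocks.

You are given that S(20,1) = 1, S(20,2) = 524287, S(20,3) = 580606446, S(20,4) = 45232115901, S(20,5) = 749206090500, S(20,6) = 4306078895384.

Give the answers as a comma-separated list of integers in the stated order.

r21: T_21,1=1×1+0=1; T_21,2=2×524287+1=1048575; T_21,3=3×580606446+524287=1742343625; T_21,4=4×45232115901+580606446=181509070050; T_21,5=5×749206090500+45232115901=3791262568401; T_21,6=6×4306078895384+749206090500=26585679462804
r22: T_22,1=1×1+0=1; T_22,2=2×1048575+1=2097151; T_22,3=3×1742343625+1048575=5228079450; T_22,4=4×181509070050+1742343625=727778623825; T_22,5=5×3791262568401+181509070050=19137821912055; T_22,6=6×26585679462804+3791262568401=163305339345225
r23: T_23,2=2×2097151+1=4194303; T_23,3=3×5228079450+2097151=15686335501; T_23,4=4×727778623825+5228079450=2916342574750; T_23,5=5×19137821912055+727778623825=96416888184100; T_23,6=6×163305339345225+19137821912055=998969857983405
r24: T_24,3=3×15686335501+4194303=47063200806; T_24,4=4×2916342574750+15686335501=11681056634501; T_24,5=5×96416888184100+2916342574750=485000783495250; T_24,6=6×998969857983405+96416888184100=6090236036084530
Read S(24,3) = 47063200806, S(24,4) = 11681056634501, S(24,5) = 485000783495250, S(24,6) = 6090236036084530.

47063200806, 11681056634501, 485000783495250, 6090236036084530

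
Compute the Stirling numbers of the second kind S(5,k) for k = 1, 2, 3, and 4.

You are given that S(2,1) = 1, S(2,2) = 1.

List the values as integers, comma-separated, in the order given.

i=3: T(3,1)=0+1·1=1 | T(3,2)=1+2·1=3 | T(3,3)=1+3·0=1
i=4: T(4,1)=0+1·1=1 | T(4,2)=1+2·3=7 | T(4,3)=3+3·1=6 | T(4,4)=1+4·0=1
i=5: T(5,1)=0+1·1=1 | T(5,2)=1+2·7=15 | T(5,3)=7+3·6=25 | T(5,4)=6+4·1=10
Read S(5,1) = 1, S(5,2) = 15, S(5,3) = 25, S(5,4) = 10.

1, 15, 25, 10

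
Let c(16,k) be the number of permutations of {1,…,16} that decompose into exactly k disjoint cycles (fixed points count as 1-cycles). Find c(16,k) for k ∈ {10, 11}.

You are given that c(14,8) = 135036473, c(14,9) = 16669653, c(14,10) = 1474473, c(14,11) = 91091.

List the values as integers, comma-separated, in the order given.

928095740, 78558480

@15  (15,9):16669653·14+135036473→368411615, (15,10):1474473·14+16669653→37312275, (15,11):91091·14+1474473→2749747
@16  (16,10):37312275·15+368411615→928095740, (16,11):2749747·15+37312275→78558480
Read c(16,10) = 928095740, c(16,11) = 78558480.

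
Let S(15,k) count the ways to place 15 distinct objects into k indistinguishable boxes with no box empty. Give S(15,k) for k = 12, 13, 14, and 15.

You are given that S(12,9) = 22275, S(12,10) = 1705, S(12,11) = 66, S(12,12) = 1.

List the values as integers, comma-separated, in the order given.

106470, 4550, 105, 1

[13] T[13,10]:10*1705+22275=39325 · T[13,11]:11*66+1705=2431 · T[13,12]:12*1+66=78 · T[13,13]:13*0+1=1
[14] T[14,11]:11*2431+39325=66066 · T[14,12]:12*78+2431=3367 · T[14,13]:13*1+78=91 · T[14,14]:14*0+1=1
[15] T[15,12]:12*3367+66066=106470 · T[15,13]:13*91+3367=4550 · T[15,14]:14*1+91=105 · T[15,15]:15*0+1=1
Read S(15,12) = 106470, S(15,13) = 4550, S(15,14) = 105, S(15,15) = 1.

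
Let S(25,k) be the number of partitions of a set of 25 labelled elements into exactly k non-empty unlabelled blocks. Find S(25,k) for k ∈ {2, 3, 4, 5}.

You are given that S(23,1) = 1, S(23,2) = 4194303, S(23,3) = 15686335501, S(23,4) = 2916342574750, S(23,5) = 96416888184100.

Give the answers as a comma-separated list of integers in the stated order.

16777215, 141197991025, 46771289738810, 2436684974110751

[24] T[24,1]:1*1+0=1 · T[24,2]:2*4194303+1=8388607 · T[24,3]:3*15686335501+4194303=47063200806 · T[24,4]:4*2916342574750+15686335501=11681056634501 · T[24,5]:5*96416888184100+2916342574750=485000783495250
[25] T[25,2]:2*8388607+1=16777215 · T[25,3]:3*47063200806+8388607=141197991025 · T[25,4]:4*11681056634501+47063200806=46771289738810 · T[25,5]:5*485000783495250+11681056634501=2436684974110751
Read S(25,2) = 16777215, S(25,3) = 141197991025, S(25,4) = 46771289738810, S(25,5) = 2436684974110751.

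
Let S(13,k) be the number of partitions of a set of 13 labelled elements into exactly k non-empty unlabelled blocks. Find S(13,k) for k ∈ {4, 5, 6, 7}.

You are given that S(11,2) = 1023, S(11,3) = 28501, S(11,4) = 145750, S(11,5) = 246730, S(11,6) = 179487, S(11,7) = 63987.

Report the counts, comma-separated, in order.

2532530, 7508501, 9321312, 5715424

@12  (12,3):28501·3+1023→86526, (12,4):145750·4+28501→611501, (12,5):246730·5+145750→1379400, (12,6):179487·6+246730→1323652, (12,7):63987·7+179487→627396
@13  (13,4):611501·4+86526→2532530, (13,5):1379400·5+611501→7508501, (13,6):1323652·6+1379400→9321312, (13,7):627396·7+1323652→5715424
Read S(13,4) = 2532530, S(13,5) = 7508501, S(13,6) = 9321312, S(13,7) = 5715424.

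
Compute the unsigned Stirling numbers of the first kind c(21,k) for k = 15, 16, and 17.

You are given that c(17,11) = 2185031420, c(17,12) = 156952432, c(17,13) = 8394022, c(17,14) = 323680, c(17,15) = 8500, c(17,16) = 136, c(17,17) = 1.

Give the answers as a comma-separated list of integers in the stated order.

@18  (18,12):156952432·17+2185031420→4853222764, (18,13):8394022·17+156952432→299650806, (18,14):323680·17+8394022→13896582, (18,15):8500·17+323680→468180, (18,16):136·17+8500→10812, (18,17):1·17+136→153
@19  (19,13):299650806·18+4853222764→10246937272, (19,14):13896582·18+299650806→549789282, (19,15):468180·18+13896582→22323822, (19,16):10812·18+468180→662796, (19,17):153·18+10812→13566
@20  (20,14):549789282·19+10246937272→20692933630, (20,15):22323822·19+549789282→973941900, (20,16):662796·19+22323822→34916946, (20,17):13566·19+662796→920550
@21  (21,15):973941900·20+20692933630→40171771630, (21,16):34916946·20+973941900→1672280820, (21,17):920550·20+34916946→53327946
Read c(21,15) = 40171771630, c(21,16) = 1672280820, c(21,17) = 53327946.

40171771630, 1672280820, 53327946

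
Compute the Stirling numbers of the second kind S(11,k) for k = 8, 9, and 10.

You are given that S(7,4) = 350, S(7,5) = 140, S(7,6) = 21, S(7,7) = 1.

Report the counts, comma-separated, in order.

r8: T_8,5=5×140+350=1050; T_8,6=6×21+140=266; T_8,7=7×1+21=28; T_8,8=8×0+1=1
r9: T_9,6=6×266+1050=2646; T_9,7=7×28+266=462; T_9,8=8×1+28=36; T_9,9=9×0+1=1
r10: T_10,7=7×462+2646=5880; T_10,8=8×36+462=750; T_10,9=9×1+36=45; T_10,10=10×0+1=1
r11: T_11,8=8×750+5880=11880; T_11,9=9×45+750=1155; T_11,10=10×1+45=55
Read S(11,8) = 11880, S(11,9) = 1155, S(11,10) = 55.

11880, 1155, 55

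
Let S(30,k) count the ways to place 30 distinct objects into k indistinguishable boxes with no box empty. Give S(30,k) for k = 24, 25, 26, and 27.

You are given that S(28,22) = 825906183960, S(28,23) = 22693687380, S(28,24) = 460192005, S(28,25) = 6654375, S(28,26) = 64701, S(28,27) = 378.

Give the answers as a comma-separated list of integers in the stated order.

2157580085700, 49402080000, 843303006, 10359090

@29  (29,23):22693687380·23+825906183960→1347860993700, (29,24):460192005·24+22693687380→33738295500, (29,25):6654375·25+460192005→626551380, (29,26):64701·26+6654375→8336601, (29,27):378·27+64701→74907
@30  (30,24):33738295500·24+1347860993700→2157580085700, (30,25):626551380·25+33738295500→49402080000, (30,26):8336601·26+626551380→843303006, (30,27):74907·27+8336601→10359090
Read S(30,24) = 2157580085700, S(30,25) = 49402080000, S(30,26) = 843303006, S(30,27) = 10359090.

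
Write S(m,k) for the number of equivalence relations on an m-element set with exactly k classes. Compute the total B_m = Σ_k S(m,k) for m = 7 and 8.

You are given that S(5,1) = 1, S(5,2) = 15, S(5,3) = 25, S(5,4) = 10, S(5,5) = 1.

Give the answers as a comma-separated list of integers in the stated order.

877, 4140

@6  (6,1):1·1+0→1, (6,2):15·2+1→31, (6,3):25·3+15→90, (6,4):10·4+25→65, (6,5):1·5+10→15, (6,6):0·6+1→1
@7  (7,1):1·1+0→1, (7,2):31·2+1→63, (7,3):90·3+31→301, (7,4):65·4+90→350, (7,5):15·5+65→140, (7,6):1·6+15→21, (7,7):0·7+1→1
@8  (8,1):1·1+0→1, (8,2):63·2+1→127, (8,3):301·3+63→966, (8,4):350·4+301→1701, (8,5):140·5+350→1050, (8,6):21·6+140→266, (8,7):1·7+21→28, (8,8):0·8+1→1
B_7 = ΣS(7,k) = 1+63+301+350+140+21+1 = 877
B_8 = ΣS(8,k) = 1+127+966+1701+1050+266+28+1 = 4140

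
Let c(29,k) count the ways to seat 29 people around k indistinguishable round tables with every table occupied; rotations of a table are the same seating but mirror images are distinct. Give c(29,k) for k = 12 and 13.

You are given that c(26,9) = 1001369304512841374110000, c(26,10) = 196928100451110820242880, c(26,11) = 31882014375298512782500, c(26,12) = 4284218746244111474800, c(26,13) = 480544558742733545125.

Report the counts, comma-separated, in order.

i=27: T(27,10)=1001369304512841374110000+26·196928100451110820242880=6121499916241722700424880 | T(27,11)=196928100451110820242880+26·31882014375298512782500=1025860474208872152587880 | T(27,12)=31882014375298512782500+26·4284218746244111474800=143271701777645411127300 | T(27,13)=4284218746244111474800+26·480544558742733545125=16778377273555183648050
i=28: T(28,11)=6121499916241722700424880+27·1025860474208872152587880=33819732719881270820297640 | T(28,12)=1025860474208872152587880+27·143271701777645411127300=4894196422205298253024980 | T(28,13)=143271701777645411127300+27·16778377273555183648050=596287888163635369624650
i=29: T(29,12)=33819732719881270820297640+28·4894196422205298253024980=170857232541629621904997080 | T(29,13)=4894196422205298253024980+28·596287888163635369624650=21590257290787088602515180
Read c(29,12) = 170857232541629621904997080, c(29,13) = 21590257290787088602515180.

170857232541629621904997080, 21590257290787088602515180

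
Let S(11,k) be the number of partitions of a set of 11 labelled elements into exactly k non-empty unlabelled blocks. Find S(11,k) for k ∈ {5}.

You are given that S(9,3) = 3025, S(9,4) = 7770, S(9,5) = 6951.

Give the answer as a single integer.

i=10: T(10,4)=3025+4·7770=34105 | T(10,5)=7770+5·6951=42525
i=11: T(11,5)=34105+5·42525=246730
Read S(11,5) = 246730.

246730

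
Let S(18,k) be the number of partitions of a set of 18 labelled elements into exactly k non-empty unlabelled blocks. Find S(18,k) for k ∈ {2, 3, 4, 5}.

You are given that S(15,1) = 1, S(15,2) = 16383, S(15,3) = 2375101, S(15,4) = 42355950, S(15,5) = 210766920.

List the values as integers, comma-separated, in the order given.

row 16: T[16][1]=1·1+0=1  T[16][2]=2·16383+1=32767  T[16][3]=3·2375101+16383=7141686  T[16][4]=4·42355950+2375101=171798901  T[16][5]=5·210766920+42355950=1096190550
row 17: T[17][1]=1·1+0=1  T[17][2]=2·32767+1=65535  T[17][3]=3·7141686+32767=21457825  T[17][4]=4·171798901+7141686=694337290  T[17][5]=5·1096190550+171798901=5652751651
row 18: T[18][2]=2·65535+1=131071  T[18][3]=3·21457825+65535=64439010  T[18][4]=4·694337290+21457825=2798806985  T[18][5]=5·5652751651+694337290=28958095545
Read S(18,2) = 131071, S(18,3) = 64439010, S(18,4) = 2798806985, S(18,5) = 28958095545.

131071, 64439010, 2798806985, 28958095545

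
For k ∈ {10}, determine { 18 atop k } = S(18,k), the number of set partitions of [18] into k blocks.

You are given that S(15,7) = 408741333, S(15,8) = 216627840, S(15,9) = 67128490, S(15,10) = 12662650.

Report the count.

@16  (16,8):216627840·8+408741333→2141764053, (16,9):67128490·9+216627840→820784250, (16,10):12662650·10+67128490→193754990
@17  (17,9):820784250·9+2141764053→9528822303, (17,10):193754990·10+820784250→2758334150
@18  (18,10):2758334150·10+9528822303→37112163803
Read S(18,10) = 37112163803.

37112163803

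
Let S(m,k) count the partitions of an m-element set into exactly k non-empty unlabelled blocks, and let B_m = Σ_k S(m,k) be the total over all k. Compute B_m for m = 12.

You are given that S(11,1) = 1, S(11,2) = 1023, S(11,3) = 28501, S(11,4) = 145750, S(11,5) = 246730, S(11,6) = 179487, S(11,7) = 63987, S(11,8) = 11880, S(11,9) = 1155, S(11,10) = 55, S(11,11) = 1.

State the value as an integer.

@12  (12,1):1·1+0→1, (12,2):1023·2+1→2047, (12,3):28501·3+1023→86526, (12,4):145750·4+28501→611501, (12,5):246730·5+145750→1379400, (12,6):179487·6+246730→1323652, (12,7):63987·7+179487→627396, (12,8):11880·8+63987→159027, (12,9):1155·9+11880→22275, (12,10):55·10+1155→1705, (12,11):1·11+55→66, (12,12):0·12+1→1
B_12 = ΣS(12,k) = 1+2047+86526+611501+1379400+1323652+627396+159027+22275+1705+66+1 = 4213597

4213597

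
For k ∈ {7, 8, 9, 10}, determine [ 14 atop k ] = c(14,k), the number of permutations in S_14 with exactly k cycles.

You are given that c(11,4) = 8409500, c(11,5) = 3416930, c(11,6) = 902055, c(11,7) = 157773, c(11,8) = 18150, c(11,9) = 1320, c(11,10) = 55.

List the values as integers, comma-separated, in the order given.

790943153, 135036473, 16669653, 1474473

i=12: T(12,5)=8409500+11·3416930=45995730 | T(12,6)=3416930+11·902055=13339535 | T(12,7)=902055+11·157773=2637558 | T(12,8)=157773+11·18150=357423 | T(12,9)=18150+11·1320=32670 | T(12,10)=1320+11·55=1925
i=13: T(13,6)=45995730+12·13339535=206070150 | T(13,7)=13339535+12·2637558=44990231 | T(13,8)=2637558+12·357423=6926634 | T(13,9)=357423+12·32670=749463 | T(13,10)=32670+12·1925=55770
i=14: T(14,7)=206070150+13·44990231=790943153 | T(14,8)=44990231+13·6926634=135036473 | T(14,9)=6926634+13·749463=16669653 | T(14,10)=749463+13·55770=1474473
Read c(14,7) = 790943153, c(14,8) = 135036473, c(14,9) = 16669653, c(14,10) = 1474473.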